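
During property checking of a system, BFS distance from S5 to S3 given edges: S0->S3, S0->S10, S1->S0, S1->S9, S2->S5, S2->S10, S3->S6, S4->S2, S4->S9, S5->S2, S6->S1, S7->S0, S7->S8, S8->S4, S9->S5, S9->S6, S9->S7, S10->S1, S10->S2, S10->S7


BFS layer-by-layer from S5:
  dist 0: {S5}
  dist 1: {S2}
  dist 2: {S10}
  dist 3: {S1, S7}
  dist 4: {S0, S8, S9}
  dist 5: {S3, S4, S6}
  -> S3 reached at distance 5
Shortest path length = 5

5


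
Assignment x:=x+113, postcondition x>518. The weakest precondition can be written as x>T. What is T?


Formula: wp(x:=E, P) = P[E/x] (substitute E for x in postcondition)
Step 1: Postcondition: x>518
Step 2: Substitute x+113 for x: x+113>518
Step 3: Solve for x: x > 518-113 = 405

405


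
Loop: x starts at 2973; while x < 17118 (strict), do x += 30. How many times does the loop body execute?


Step 1: x goes from 2973 toward 17118 by 30; the body runs while x<17118, so iterations = ceil((bound-start)/step)
Step 2: Distance=14145
Step 3: ceil(14145/30)=472

472


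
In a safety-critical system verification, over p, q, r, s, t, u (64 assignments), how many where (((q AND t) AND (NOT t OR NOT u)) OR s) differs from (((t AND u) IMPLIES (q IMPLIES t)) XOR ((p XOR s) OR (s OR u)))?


F1 = (((q AND t) AND (NOT t OR NOT u)) OR s)
F2 = (((t AND u) IMPLIES (q IMPLIES t)) XOR ((p XOR s) OR (s OR u)))
Evaluate both on each of 64 rows (bits = p,q,r,s,t,u):
  row 0 [000000]: F1=0 F2=1 (differ) -> 1
  row 1 [000001]: F1=0 F2=0 -> 0
  row 2 [000010]: F1=0 F2=1 (differ) -> 1
  row 3 [000011]: F1=0 F2=0 -> 0
  row 4 [000100]: F1=1 F2=0 (differ) -> 1
  (every remaining row is evaluated the same way; all 64 results are listed next)
Full result column, 8 rows per line (p,q,r fixed per line; s,t,u runs 000..111 left to right):
  rows 0-7 [p,q,r=000]: 10101111  (ones: 6)
  rows 8-15 [p,q,r=001]: 10101111  (ones: 6)
  rows 16-23 [p,q,r=010]: 10001111  (ones: 5)
  rows 24-31 [p,q,r=011]: 10001111  (ones: 5)
  rows 32-39 [p,q,r=100]: 00001111  (ones: 4)
  rows 40-47 [p,q,r=101]: 00001111  (ones: 4)
  rows 48-55 [p,q,r=110]: 00101111  (ones: 5)
  rows 56-63 [p,q,r=111]: 00101111  (ones: 5)
Disagreements = 6+6+5+5+4+4+5+5 = 40

40


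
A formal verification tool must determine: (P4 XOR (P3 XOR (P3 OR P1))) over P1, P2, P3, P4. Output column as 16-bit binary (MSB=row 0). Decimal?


Formula: (P4 XOR (P3 XOR (P3 OR P1))) over P1, P2, P3, P4 (16 rows)
Evaluate each row (bits = P1,P2,P3,P4, MSB first):
  row 0 [0000]: (0 XOR (0 XOR (0 OR 0))) -> 0
  row 1 [0001]: (1 XOR (0 XOR (0 OR 0))) -> 1
  row 2 [0010]: (0 XOR (1 XOR (1 OR 0))) -> 0
  row 3 [0011]: (1 XOR (1 XOR (1 OR 0))) -> 1
  row 4 [0100]: (0 XOR (0 XOR (0 OR 0))) -> 0
  row 5 [0101]: (1 XOR (0 XOR (0 OR 0))) -> 1
  row 6 [0110]: (0 XOR (1 XOR (1 OR 0))) -> 0
  row 7 [0111]: (1 XOR (1 XOR (1 OR 0))) -> 1
  row 8 [1000]: (0 XOR (0 XOR (0 OR 1))) -> 1
  row 9 [1001]: (1 XOR (0 XOR (0 OR 1))) -> 0
  row 10 [1010]: (0 XOR (1 XOR (1 OR 1))) -> 0
  row 11 [1011]: (1 XOR (1 XOR (1 OR 1))) -> 1
  row 12 [1100]: (0 XOR (0 XOR (0 OR 1))) -> 1
  row 13 [1101]: (1 XOR (0 XOR (0 OR 1))) -> 0
  row 14 [1110]: (0 XOR (1 XOR (1 OR 1))) -> 0
  row 15 [1111]: (1 XOR (1 XOR (1 OR 1))) -> 1
Full result column, 4 rows per line (P1,P2 fixed per line; P3,P4 runs 00..11 left to right):
  rows 0-3 [P1,P2=00]: 0101  = hex 5
  rows 4-7 [P1,P2=01]: 0101  = hex 5
  rows 8-11 [P1,P2=10]: 1001  = hex 9
  rows 12-15 [P1,P2=11]: 1001  = hex 9
Output column (row 0 .. row 15) = 0101010110011001
Output column grouped in 4s = 0101 0101 1001 1001 = 0x5599
Convert to decimal digit by digit (value = value*16 + digit):
  5 -> 5
  5*16 + 5 = 85
  85*16 + 9 = 1369
  1369*16 + 9 = 21913
Decimal = 21913

21913


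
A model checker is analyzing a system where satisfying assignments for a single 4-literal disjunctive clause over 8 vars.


Step 1: Total=2^8=256
Step 2: Unsat when all 4 false: 2^4=16
Step 3: Sat=256-16=240

240


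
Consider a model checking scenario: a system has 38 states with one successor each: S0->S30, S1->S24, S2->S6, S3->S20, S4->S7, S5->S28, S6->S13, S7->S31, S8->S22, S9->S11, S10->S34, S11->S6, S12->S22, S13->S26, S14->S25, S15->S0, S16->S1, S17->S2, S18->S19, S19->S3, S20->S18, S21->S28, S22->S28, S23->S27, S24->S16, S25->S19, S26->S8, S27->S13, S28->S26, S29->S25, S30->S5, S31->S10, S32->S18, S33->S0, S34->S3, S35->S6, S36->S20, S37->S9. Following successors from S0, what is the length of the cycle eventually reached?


Trace from S0 until a state repeats:
  S0 -> S30 -> S5 -> S28 -> S26 -> S8 -> S22 -> S28
S28 first seen at step 3, revisited at step 7.
Cycle length = 7 - 3 = 4

4


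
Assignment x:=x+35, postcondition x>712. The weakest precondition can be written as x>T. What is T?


Formula: wp(x:=E, P) = P[E/x] (substitute E for x in postcondition)
Step 1: Postcondition: x>712
Step 2: Substitute x+35 for x: x+35>712
Step 3: Solve for x: x > 712-35 = 677

677


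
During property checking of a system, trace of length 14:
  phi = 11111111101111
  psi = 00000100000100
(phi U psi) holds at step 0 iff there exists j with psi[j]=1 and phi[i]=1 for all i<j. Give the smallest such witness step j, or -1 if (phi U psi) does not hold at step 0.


(phi U psi) at 0: need smallest j with psi[j]=1 and phi[i]=1 for all i in [0,j).
Scan from step 0:
  step 0: phi=1, psi=0 -> continue
  step 1: phi=1, psi=0 -> continue
  step 2: phi=1, psi=0 -> continue
  step 3: phi=1, psi=0 -> continue
  step 5: psi=1 and phi held for [0,5) -> witness found
Witness step = 5

5


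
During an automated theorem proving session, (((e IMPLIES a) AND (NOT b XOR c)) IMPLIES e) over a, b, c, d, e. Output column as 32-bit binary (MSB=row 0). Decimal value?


Formula: (((e IMPLIES a) AND (NOT b XOR c)) IMPLIES e) over a, b, c, d, e (32 rows)
Evaluate each row (bits = a,b,c,d,e, MSB first):
  row 0 [00000]: (((0 IMPLIES 0) AND (NOT 0 XOR 0)) IMPLIES 0) -> 0
  row 1 [00001]: (((1 IMPLIES 0) AND (NOT 0 XOR 0)) IMPLIES 1) -> 1
  row 2 [00010]: (((0 IMPLIES 0) AND (NOT 0 XOR 0)) IMPLIES 0) -> 0
  row 3 [00011]: (((1 IMPLIES 0) AND (NOT 0 XOR 0)) IMPLIES 1) -> 1
  row 4 [00100]: (((0 IMPLIES 0) AND (NOT 0 XOR 1)) IMPLIES 0) -> 1
  row 5 [00101]: (((1 IMPLIES 0) AND (NOT 0 XOR 1)) IMPLIES 1) -> 1
  row 6 [00110]: (((0 IMPLIES 0) AND (NOT 0 XOR 1)) IMPLIES 0) -> 1
  row 7 [00111]: (((1 IMPLIES 0) AND (NOT 0 XOR 1)) IMPLIES 1) -> 1
  row 8 [01000]: (((0 IMPLIES 0) AND (NOT 1 XOR 0)) IMPLIES 0) -> 1
  row 9 [01001]: (((1 IMPLIES 0) AND (NOT 1 XOR 0)) IMPLIES 1) -> 1
  row 10 [01010]: (((0 IMPLIES 0) AND (NOT 1 XOR 0)) IMPLIES 0) -> 1
  row 11 [01011]: (((1 IMPLIES 0) AND (NOT 1 XOR 0)) IMPLIES 1) -> 1
  row 12 [01100]: (((0 IMPLIES 0) AND (NOT 1 XOR 1)) IMPLIES 0) -> 0
  row 13 [01101]: (((1 IMPLIES 0) AND (NOT 1 XOR 1)) IMPLIES 1) -> 1
  row 14 [01110]: (((0 IMPLIES 0) AND (NOT 1 XOR 1)) IMPLIES 0) -> 0
  row 15 [01111]: (((1 IMPLIES 0) AND (NOT 1 XOR 1)) IMPLIES 1) -> 1
  row 16 [10000]: (((0 IMPLIES 1) AND (NOT 0 XOR 0)) IMPLIES 0) -> 0
  row 17 [10001]: (((1 IMPLIES 1) AND (NOT 0 XOR 0)) IMPLIES 1) -> 1
  row 18 [10010]: (((0 IMPLIES 1) AND (NOT 0 XOR 0)) IMPLIES 0) -> 0
  row 19 [10011]: (((1 IMPLIES 1) AND (NOT 0 XOR 0)) IMPLIES 1) -> 1
  row 20 [10100]: (((0 IMPLIES 1) AND (NOT 0 XOR 1)) IMPLIES 0) -> 1
  row 21 [10101]: (((1 IMPLIES 1) AND (NOT 0 XOR 1)) IMPLIES 1) -> 1
  row 22 [10110]: (((0 IMPLIES 1) AND (NOT 0 XOR 1)) IMPLIES 0) -> 1
  row 23 [10111]: (((1 IMPLIES 1) AND (NOT 0 XOR 1)) IMPLIES 1) -> 1
  row 24 [11000]: (((0 IMPLIES 1) AND (NOT 1 XOR 0)) IMPLIES 0) -> 1
  row 25 [11001]: (((1 IMPLIES 1) AND (NOT 1 XOR 0)) IMPLIES 1) -> 1
  row 26 [11010]: (((0 IMPLIES 1) AND (NOT 1 XOR 0)) IMPLIES 0) -> 1
  row 27 [11011]: (((1 IMPLIES 1) AND (NOT 1 XOR 0)) IMPLIES 1) -> 1
  row 28 [11100]: (((0 IMPLIES 1) AND (NOT 1 XOR 1)) IMPLIES 0) -> 0
  row 29 [11101]: (((1 IMPLIES 1) AND (NOT 1 XOR 1)) IMPLIES 1) -> 1
  row 30 [11110]: (((0 IMPLIES 1) AND (NOT 1 XOR 1)) IMPLIES 0) -> 0
  row 31 [11111]: (((1 IMPLIES 1) AND (NOT 1 XOR 1)) IMPLIES 1) -> 1
Full result column, 4 rows per line (a,b,c fixed per line; d,e runs 00..11 left to right):
  rows 0-3 [a,b,c=000]: 0101  = hex 5
  rows 4-7 [a,b,c=001]: 1111  = hex F
  rows 8-11 [a,b,c=010]: 1111  = hex F
  rows 12-15 [a,b,c=011]: 0101  = hex 5
  rows 16-19 [a,b,c=100]: 0101  = hex 5
  rows 20-23 [a,b,c=101]: 1111  = hex F
  rows 24-27 [a,b,c=110]: 1111  = hex F
  rows 28-31 [a,b,c=111]: 0101  = hex 5
Output column (row 0 .. row 31) = 01011111111101010101111111110101
Output column grouped in 4s = 0101 1111 1111 0101 0101 1111 1111 0101 = 0x5FF55FF5
Convert to decimal digit by digit (value = value*16 + digit):
  5 -> 5
  5*16 + 15 (F) = 95
  95*16 + 15 (F) = 1535
  1535*16 + 5 = 24565
  24565*16 + 5 = 393045
  393045*16 + 15 (F) = 6288735
  6288735*16 + 15 (F) = 100619775
  100619775*16 + 5 = 1609916405
Decimal = 1609916405

1609916405


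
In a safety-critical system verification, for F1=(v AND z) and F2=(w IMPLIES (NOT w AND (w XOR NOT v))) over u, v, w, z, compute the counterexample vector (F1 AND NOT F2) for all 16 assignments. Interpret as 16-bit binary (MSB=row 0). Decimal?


F1 = (v AND z)
F2 = (w IMPLIES (NOT w AND (w XOR NOT v)))
Counterexample to F1=>F2 is where F1=1 and F2=0.
Evaluate each row (bits = u,v,w,z, MSB first):
  row 0 [0000]: F1=0 F2=1 -> F1&~F2 -> 0
  row 1 [0001]: F1=0 F2=1 -> F1&~F2 -> 0
  row 2 [0010]: F1=0 F2=0 -> F1&~F2 -> 0
  row 3 [0011]: F1=0 F2=0 -> F1&~F2 -> 0
  row 4 [0100]: F1=0 F2=1 -> F1&~F2 -> 0
  row 5 [0101]: F1=1 F2=1 -> F1&~F2 -> 0
  row 6 [0110]: F1=0 F2=0 -> F1&~F2 -> 0
  row 7 [0111]: F1=1 F2=0 -> F1&~F2 -> 1
  row 8 [1000]: F1=0 F2=1 -> F1&~F2 -> 0
  row 9 [1001]: F1=0 F2=1 -> F1&~F2 -> 0
  row 10 [1010]: F1=0 F2=0 -> F1&~F2 -> 0
  row 11 [1011]: F1=0 F2=0 -> F1&~F2 -> 0
  row 12 [1100]: F1=0 F2=1 -> F1&~F2 -> 0
  row 13 [1101]: F1=1 F2=1 -> F1&~F2 -> 0
  row 14 [1110]: F1=0 F2=0 -> F1&~F2 -> 0
  row 15 [1111]: F1=1 F2=0 -> F1&~F2 -> 1
Full result column, 4 rows per line (u,v fixed per line; w,z runs 00..11 left to right):
  rows 0-3 [u,v=00]: 0000  = hex 0
  rows 4-7 [u,v=01]: 0001  = hex 1
  rows 8-11 [u,v=10]: 0000  = hex 0
  rows 12-15 [u,v=11]: 0001  = hex 1
Counterexample vector (row 0 .. row 15) = 0000000100000001
Output column grouped in 4s = 0000 0001 0000 0001 = 0x0101
Convert to decimal digit by digit (value = value*16 + digit):
  0 -> 0
  0*16 + 1 = 1
  1*16 + 0 = 16
  16*16 + 1 = 257
Decimal = 257

257


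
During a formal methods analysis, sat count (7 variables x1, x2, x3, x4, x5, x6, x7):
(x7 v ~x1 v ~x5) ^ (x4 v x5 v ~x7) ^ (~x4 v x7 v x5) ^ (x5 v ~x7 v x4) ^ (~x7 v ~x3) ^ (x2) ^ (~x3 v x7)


CNF with 7 clauses over 7 vars (128 assignments).
An assignment satisfies CNF iff every clause has >=1 true literal.
Check each row (bits = x1,x2,x3,x4,x5,x6,x7; clause T/F shown):
  row 0 [0000000]: clauses=TTTTTFT -> 0
  row 1 [0000001]: clauses=TFTFTFT -> 0
  row 2 [0000010]: clauses=TTTTTFT -> 0
  row 3 [0000011]: clauses=TFTFTFT -> 0
  row 4 [0000100]: clauses=TTTTTFT -> 0
  (every remaining row is evaluated the same way; all 128 results are listed next)
Full result column, 8 rows per line (x1,x2,x3,x4 fixed per line; x5,x6,x7 runs 000..111 left to right):
  rows 0-7 [x1,x2,x3,x4=0000]: 00000000  (ones: 0)
  rows 8-15 [x1,x2,x3,x4=0001]: 00000000  (ones: 0)
  rows 16-23 [x1,x2,x3,x4=0010]: 00000000  (ones: 0)
  rows 24-31 [x1,x2,x3,x4=0011]: 00000000  (ones: 0)
  rows 32-39 [x1,x2,x3,x4=0100]: 10101111  (ones: 6)
  rows 40-47 [x1,x2,x3,x4=0101]: 01011111  (ones: 6)
  rows 48-55 [x1,x2,x3,x4=0110]: 00000000  (ones: 0)
  rows 56-63 [x1,x2,x3,x4=0111]: 00000000  (ones: 0)
  rows 64-71 [x1,x2,x3,x4=1000]: 00000000  (ones: 0)
  rows 72-79 [x1,x2,x3,x4=1001]: 00000000  (ones: 0)
  rows 80-87 [x1,x2,x3,x4=1010]: 00000000  (ones: 0)
  rows 88-95 [x1,x2,x3,x4=1011]: 00000000  (ones: 0)
  rows 96-103 [x1,x2,x3,x4=1100]: 10100101  (ones: 4)
  rows 104-111 [x1,x2,x3,x4=1101]: 01010101  (ones: 4)
  rows 112-119 [x1,x2,x3,x4=1110]: 00000000  (ones: 0)
  rows 120-127 [x1,x2,x3,x4=1111]: 00000000  (ones: 0)
Satisfying assignments = 0+0+0+0+6+6+0+0+0+0+0+0+4+4+0+0 = 20

20


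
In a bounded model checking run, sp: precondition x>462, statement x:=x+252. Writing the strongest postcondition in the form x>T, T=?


Formula: sp(P, x:=E) = exists old_x. (x = E[old_x/x]) AND P[old_x/x] (old_x is the value of x before the assignment; eliminate old_x by solving x = E[old_x/x] for old_x)
Step 1: Precondition P: x>462, i.e. old_x > 462
Step 2: Assignment gives x = old_x + 252, so old_x = x - 252
Step 3: Substitute into P: x - 252 > 462
Step 4: Simplify: x > 462+252 = 714

714


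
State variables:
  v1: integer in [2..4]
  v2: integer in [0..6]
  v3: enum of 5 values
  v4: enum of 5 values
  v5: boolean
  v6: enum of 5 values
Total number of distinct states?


State space = product of domain sizes of all variables.
Domain sizes:
  v1 (integer in [2..4]): 3
  v2 (integer in [0..6]): 7
  v3 (enum of 5 values): 5
  v4 (enum of 5 values): 5
  v5 (boolean): 2
  v6 (enum of 5 values): 5
Product = 3 * 7 * 5 * 5 * 2 * 5 = 5250

5250


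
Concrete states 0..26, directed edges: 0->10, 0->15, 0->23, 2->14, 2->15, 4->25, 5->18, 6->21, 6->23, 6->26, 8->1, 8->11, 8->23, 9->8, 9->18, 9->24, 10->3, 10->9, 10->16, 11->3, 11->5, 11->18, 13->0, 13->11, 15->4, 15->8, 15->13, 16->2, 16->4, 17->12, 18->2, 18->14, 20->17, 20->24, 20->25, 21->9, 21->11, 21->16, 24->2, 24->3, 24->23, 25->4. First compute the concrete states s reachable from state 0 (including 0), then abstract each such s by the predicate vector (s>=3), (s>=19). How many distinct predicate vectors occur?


BFS from 0:
Concrete reachable: {0, 1, 2, 3, 4, 5, 8, 9, 10, 11, 13, 14, 15, 16, 18, 23, 24, 25}
Abstract via predicates (s>=3), (s>=19):
  (0,0) <- {0, 1, 2}
  (1,0) <- {3, 4, 5, 8, 9, 10, 11, 13, 14, 15, 16, 18}
  (1,1) <- {23, 24, 25}
Distinct abstract states = 3

3


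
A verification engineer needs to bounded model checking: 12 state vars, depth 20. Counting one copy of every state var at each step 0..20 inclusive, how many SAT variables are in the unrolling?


BMC unrolls to depth k, creating one copy of each state var for steps 0..k.
Step count = 20 + 1 = 21 (steps 0 through 20)
Vars per step = 12
Total = 12 * 21 = 252

252


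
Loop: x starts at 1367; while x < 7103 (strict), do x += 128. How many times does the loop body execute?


Step 1: x goes from 1367 toward 7103 by 128; the body runs while x<7103, so iterations = ceil((bound-start)/step)
Step 2: Distance=5736
Step 3: ceil(5736/128)=45

45


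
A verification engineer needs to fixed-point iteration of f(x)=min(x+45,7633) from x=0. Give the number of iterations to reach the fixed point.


Step 1: x=0, cap=7633, increment=45
Step 2: x grows by 45 each step until capped at 7633; fixed point is x=7633
Step 3: iterations = ceil(7633/45) = 170

170


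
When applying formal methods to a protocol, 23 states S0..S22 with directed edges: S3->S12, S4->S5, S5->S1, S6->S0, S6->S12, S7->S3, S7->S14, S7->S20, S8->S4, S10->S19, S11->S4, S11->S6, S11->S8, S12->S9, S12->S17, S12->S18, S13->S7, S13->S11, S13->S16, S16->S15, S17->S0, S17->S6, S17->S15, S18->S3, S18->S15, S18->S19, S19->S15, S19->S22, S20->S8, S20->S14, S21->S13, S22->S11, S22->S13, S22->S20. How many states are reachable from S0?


BFS from S0:
  layer 0: {S0}
Reachable set: {S0}
Count = 1

1


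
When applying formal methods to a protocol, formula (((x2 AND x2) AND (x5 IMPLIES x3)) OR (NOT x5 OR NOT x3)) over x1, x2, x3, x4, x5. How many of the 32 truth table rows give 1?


Formula: (((x2 AND x2) AND (x5 IMPLIES x3)) OR (NOT x5 OR NOT x3)) over 5 vars (32 rows)
Evaluate each row (x1, x2, x3, x4, x5 as bits, MSB first):
  row 0 [00000]: (((0 AND 0) AND (0 IMPLIES 0)) OR (NOT 0 OR NOT 0)) -> 1
  row 1 [00001]: (((0 AND 0) AND (1 IMPLIES 0)) OR (NOT 1 OR NOT 0)) -> 1
  row 2 [00010]: (((0 AND 0) AND (0 IMPLIES 0)) OR (NOT 0 OR NOT 0)) -> 1
  row 3 [00011]: (((0 AND 0) AND (1 IMPLIES 0)) OR (NOT 1 OR NOT 0)) -> 1
  row 4 [00100]: (((0 AND 0) AND (0 IMPLIES 1)) OR (NOT 0 OR NOT 1)) -> 1
  row 5 [00101]: (((0 AND 0) AND (1 IMPLIES 1)) OR (NOT 1 OR NOT 1)) -> 0
  row 6 [00110]: (((0 AND 0) AND (0 IMPLIES 1)) OR (NOT 0 OR NOT 1)) -> 1
  row 7 [00111]: (((0 AND 0) AND (1 IMPLIES 1)) OR (NOT 1 OR NOT 1)) -> 0
  row 8 [01000]: (((1 AND 1) AND (0 IMPLIES 0)) OR (NOT 0 OR NOT 0)) -> 1
  row 9 [01001]: (((1 AND 1) AND (1 IMPLIES 0)) OR (NOT 1 OR NOT 0)) -> 1
  row 10 [01010]: (((1 AND 1) AND (0 IMPLIES 0)) OR (NOT 0 OR NOT 0)) -> 1
  row 11 [01011]: (((1 AND 1) AND (1 IMPLIES 0)) OR (NOT 1 OR NOT 0)) -> 1
  row 12 [01100]: (((1 AND 1) AND (0 IMPLIES 1)) OR (NOT 0 OR NOT 1)) -> 1
  row 13 [01101]: (((1 AND 1) AND (1 IMPLIES 1)) OR (NOT 1 OR NOT 1)) -> 1
  row 14 [01110]: (((1 AND 1) AND (0 IMPLIES 1)) OR (NOT 0 OR NOT 1)) -> 1
  row 15 [01111]: (((1 AND 1) AND (1 IMPLIES 1)) OR (NOT 1 OR NOT 1)) -> 1
  row 16 [10000]: (((0 AND 0) AND (0 IMPLIES 0)) OR (NOT 0 OR NOT 0)) -> 1
  row 17 [10001]: (((0 AND 0) AND (1 IMPLIES 0)) OR (NOT 1 OR NOT 0)) -> 1
  row 18 [10010]: (((0 AND 0) AND (0 IMPLIES 0)) OR (NOT 0 OR NOT 0)) -> 1
  row 19 [10011]: (((0 AND 0) AND (1 IMPLIES 0)) OR (NOT 1 OR NOT 0)) -> 1
  row 20 [10100]: (((0 AND 0) AND (0 IMPLIES 1)) OR (NOT 0 OR NOT 1)) -> 1
  row 21 [10101]: (((0 AND 0) AND (1 IMPLIES 1)) OR (NOT 1 OR NOT 1)) -> 0
  row 22 [10110]: (((0 AND 0) AND (0 IMPLIES 1)) OR (NOT 0 OR NOT 1)) -> 1
  row 23 [10111]: (((0 AND 0) AND (1 IMPLIES 1)) OR (NOT 1 OR NOT 1)) -> 0
  row 24 [11000]: (((1 AND 1) AND (0 IMPLIES 0)) OR (NOT 0 OR NOT 0)) -> 1
  row 25 [11001]: (((1 AND 1) AND (1 IMPLIES 0)) OR (NOT 1 OR NOT 0)) -> 1
  row 26 [11010]: (((1 AND 1) AND (0 IMPLIES 0)) OR (NOT 0 OR NOT 0)) -> 1
  row 27 [11011]: (((1 AND 1) AND (1 IMPLIES 0)) OR (NOT 1 OR NOT 0)) -> 1
  row 28 [11100]: (((1 AND 1) AND (0 IMPLIES 1)) OR (NOT 0 OR NOT 1)) -> 1
  row 29 [11101]: (((1 AND 1) AND (1 IMPLIES 1)) OR (NOT 1 OR NOT 1)) -> 1
  row 30 [11110]: (((1 AND 1) AND (0 IMPLIES 1)) OR (NOT 0 OR NOT 1)) -> 1
  row 31 [11111]: (((1 AND 1) AND (1 IMPLIES 1)) OR (NOT 1 OR NOT 1)) -> 1
Full result column, 8 rows per line (x1,x2 fixed per line; x3,x4,x5 runs 000..111 left to right):
  rows 0-7 [x1,x2=00]: 11111010  (ones: 6)
  rows 8-15 [x1,x2=01]: 11111111  (ones: 8)
  rows 16-23 [x1,x2=10]: 11111010  (ones: 6)
  rows 24-31 [x1,x2=11]: 11111111  (ones: 8)
Count of 1-rows = 6+8+6+8 = 28

28


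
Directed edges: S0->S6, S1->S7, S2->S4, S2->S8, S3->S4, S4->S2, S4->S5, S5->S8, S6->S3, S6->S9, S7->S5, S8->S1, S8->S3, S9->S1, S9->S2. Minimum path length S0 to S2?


BFS layer-by-layer from S0:
  dist 0: {S0}
  dist 1: {S6}
  dist 2: {S3, S9}
  dist 3: {S1, S2, S4}
  -> S2 reached at distance 3
Shortest path length = 3

3


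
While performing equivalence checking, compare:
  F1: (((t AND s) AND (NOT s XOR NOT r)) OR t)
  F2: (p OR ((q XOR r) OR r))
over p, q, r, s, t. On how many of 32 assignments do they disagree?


F1 = (((t AND s) AND (NOT s XOR NOT r)) OR t)
F2 = (p OR ((q XOR r) OR r))
Evaluate both on each of 32 rows (bits = p,q,r,s,t):
  row 0 [00000]: F1=0 F2=0 -> 0
  row 1 [00001]: F1=1 F2=0 (differ) -> 1
  row 2 [00010]: F1=0 F2=0 -> 0
  row 3 [00011]: F1=1 F2=0 (differ) -> 1
  row 4 [00100]: F1=0 F2=1 (differ) -> 1
  row 5 [00101]: F1=1 F2=1 -> 0
  row 6 [00110]: F1=0 F2=1 (differ) -> 1
  row 7 [00111]: F1=1 F2=1 -> 0
  row 8 [01000]: F1=0 F2=1 (differ) -> 1
  row 9 [01001]: F1=1 F2=1 -> 0
  row 10 [01010]: F1=0 F2=1 (differ) -> 1
  row 11 [01011]: F1=1 F2=1 -> 0
  row 12 [01100]: F1=0 F2=1 (differ) -> 1
  row 13 [01101]: F1=1 F2=1 -> 0
  row 14 [01110]: F1=0 F2=1 (differ) -> 1
  row 15 [01111]: F1=1 F2=1 -> 0
  row 16 [10000]: F1=0 F2=1 (differ) -> 1
  row 17 [10001]: F1=1 F2=1 -> 0
  row 18 [10010]: F1=0 F2=1 (differ) -> 1
  row 19 [10011]: F1=1 F2=1 -> 0
  row 20 [10100]: F1=0 F2=1 (differ) -> 1
  row 21 [10101]: F1=1 F2=1 -> 0
  row 22 [10110]: F1=0 F2=1 (differ) -> 1
  row 23 [10111]: F1=1 F2=1 -> 0
  row 24 [11000]: F1=0 F2=1 (differ) -> 1
  row 25 [11001]: F1=1 F2=1 -> 0
  row 26 [11010]: F1=0 F2=1 (differ) -> 1
  row 27 [11011]: F1=1 F2=1 -> 0
  row 28 [11100]: F1=0 F2=1 (differ) -> 1
  row 29 [11101]: F1=1 F2=1 -> 0
  row 30 [11110]: F1=0 F2=1 (differ) -> 1
  row 31 [11111]: F1=1 F2=1 -> 0
Full result column, 8 rows per line (p,q fixed per line; r,s,t runs 000..111 left to right):
  rows 0-7 [p,q=00]: 01011010  (ones: 4)
  rows 8-15 [p,q=01]: 10101010  (ones: 4)
  rows 16-23 [p,q=10]: 10101010  (ones: 4)
  rows 24-31 [p,q=11]: 10101010  (ones: 4)
Disagreements = 4+4+4+4 = 16

16


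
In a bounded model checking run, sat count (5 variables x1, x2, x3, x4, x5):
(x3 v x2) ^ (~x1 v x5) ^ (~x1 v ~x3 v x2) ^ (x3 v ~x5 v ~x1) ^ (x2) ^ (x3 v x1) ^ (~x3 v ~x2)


CNF with 7 clauses over 5 vars (32 assignments).
An assignment satisfies CNF iff every clause has >=1 true literal.
Check each row (bits = x1,x2,x3,x4,x5; clause T/F shown):
  row 0 [00000]: clauses=FTTTFFT -> 0
  row 1 [00001]: clauses=FTTTFFT -> 0
  row 2 [00010]: clauses=FTTTFFT -> 0
  row 3 [00011]: clauses=FTTTFFT -> 0
  row 4 [00100]: clauses=TTTTFTT -> 0
  row 5 [00101]: clauses=TTTTFTT -> 0
  row 6 [00110]: clauses=TTTTFTT -> 0
  row 7 [00111]: clauses=TTTTFTT -> 0
  row 8 [01000]: clauses=TTTTTFT -> 0
  row 9 [01001]: clauses=TTTTTFT -> 0
  row 10 [01010]: clauses=TTTTTFT -> 0
  row 11 [01011]: clauses=TTTTTFT -> 0
  row 12 [01100]: clauses=TTTTTTF -> 0
  row 13 [01101]: clauses=TTTTTTF -> 0
  row 14 [01110]: clauses=TTTTTTF -> 0
  row 15 [01111]: clauses=TTTTTTF -> 0
  row 16 [10000]: clauses=FFTTFTT -> 0
  row 17 [10001]: clauses=FTTFFTT -> 0
  row 18 [10010]: clauses=FFTTFTT -> 0
  row 19 [10011]: clauses=FTTFFTT -> 0
  row 20 [10100]: clauses=TFFTFTT -> 0
  row 21 [10101]: clauses=TTFTFTT -> 0
  row 22 [10110]: clauses=TFFTFTT -> 0
  row 23 [10111]: clauses=TTFTFTT -> 0
  row 24 [11000]: clauses=TFTTTTT -> 0
  row 25 [11001]: clauses=TTTFTTT -> 0
  row 26 [11010]: clauses=TFTTTTT -> 0
  row 27 [11011]: clauses=TTTFTTT -> 0
  row 28 [11100]: clauses=TFTTTTF -> 0
  row 29 [11101]: clauses=TTTTTTF -> 0
  row 30 [11110]: clauses=TFTTTTF -> 0
  row 31 [11111]: clauses=TTTTTTF -> 0
Full result column, 8 rows per line (x1,x2 fixed per line; x3,x4,x5 runs 000..111 left to right):
  rows 0-7 [x1,x2=00]: 00000000  (ones: 0)
  rows 8-15 [x1,x2=01]: 00000000  (ones: 0)
  rows 16-23 [x1,x2=10]: 00000000  (ones: 0)
  rows 24-31 [x1,x2=11]: 00000000  (ones: 0)
Satisfying assignments = 0+0+0+0 = 0

0


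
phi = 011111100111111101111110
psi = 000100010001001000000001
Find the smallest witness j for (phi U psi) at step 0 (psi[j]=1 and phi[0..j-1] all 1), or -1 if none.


(phi U psi) at 0: need smallest j with psi[j]=1 and phi[i]=1 for all i in [0,j).
Scan from step 0:
  step 0: phi=0 -> phi-prefix broken from here
  step 3: psi=1 but phi already failed -> not a witness
  step 7: psi=1 but phi already failed -> not a witness
  step 11: psi=1 but phi already failed -> not a witness
  step 14: psi=1 but phi already failed -> not a witness
  step 23: psi=1 but phi already failed -> not a witness
  end of trace: no witness -> -1
Witness step = -1

-1


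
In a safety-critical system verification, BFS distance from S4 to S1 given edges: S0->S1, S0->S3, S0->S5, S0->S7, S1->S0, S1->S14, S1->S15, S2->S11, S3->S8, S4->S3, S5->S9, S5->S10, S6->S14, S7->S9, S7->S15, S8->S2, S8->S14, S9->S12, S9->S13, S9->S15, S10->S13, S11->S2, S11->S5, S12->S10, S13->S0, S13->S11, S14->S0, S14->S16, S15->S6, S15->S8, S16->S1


BFS layer-by-layer from S4:
  dist 0: {S4}
  dist 1: {S3}
  dist 2: {S8}
  dist 3: {S2, S14}
  dist 4: {S0, S11, S16}
  dist 5: {S1, S5, S7}
  -> S1 reached at distance 5
Shortest path length = 5

5


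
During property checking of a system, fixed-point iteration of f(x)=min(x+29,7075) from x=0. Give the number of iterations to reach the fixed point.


Step 1: x=0, cap=7075, increment=29
Step 2: x grows by 29 each step until capped at 7075; fixed point is x=7075
Step 3: iterations = ceil(7075/29) = 244

244


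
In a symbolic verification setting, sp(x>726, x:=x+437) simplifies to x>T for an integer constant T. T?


Formula: sp(P, x:=E) = exists old_x. (x = E[old_x/x]) AND P[old_x/x] (old_x is the value of x before the assignment; eliminate old_x by solving x = E[old_x/x] for old_x)
Step 1: Precondition P: x>726, i.e. old_x > 726
Step 2: Assignment gives x = old_x + 437, so old_x = x - 437
Step 3: Substitute into P: x - 437 > 726
Step 4: Simplify: x > 726+437 = 1163

1163


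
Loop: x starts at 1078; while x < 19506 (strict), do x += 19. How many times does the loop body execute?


Step 1: x goes from 1078 toward 19506 by 19; the body runs while x<19506, so iterations = ceil((bound-start)/step)
Step 2: Distance=18428
Step 3: ceil(18428/19)=970

970


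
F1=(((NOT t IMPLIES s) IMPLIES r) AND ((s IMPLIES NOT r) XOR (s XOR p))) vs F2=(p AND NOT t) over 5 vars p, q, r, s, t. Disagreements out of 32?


F1 = (((NOT t IMPLIES s) IMPLIES r) AND ((s IMPLIES NOT r) XOR (s XOR p)))
F2 = (p AND NOT t)
Evaluate both on each of 32 rows (bits = p,q,r,s,t):
  row 0 [00000]: F1=1 F2=0 (differ) -> 1
  row 1 [00001]: F1=0 F2=0 -> 0
  row 2 [00010]: F1=0 F2=0 -> 0
  row 3 [00011]: F1=0 F2=0 -> 0
  row 4 [00100]: F1=1 F2=0 (differ) -> 1
  row 5 [00101]: F1=1 F2=0 (differ) -> 1
  row 6 [00110]: F1=1 F2=0 (differ) -> 1
  row 7 [00111]: F1=1 F2=0 (differ) -> 1
  row 8 [01000]: F1=1 F2=0 (differ) -> 1
  row 9 [01001]: F1=0 F2=0 -> 0
  row 10 [01010]: F1=0 F2=0 -> 0
  row 11 [01011]: F1=0 F2=0 -> 0
  row 12 [01100]: F1=1 F2=0 (differ) -> 1
  row 13 [01101]: F1=1 F2=0 (differ) -> 1
  row 14 [01110]: F1=1 F2=0 (differ) -> 1
  row 15 [01111]: F1=1 F2=0 (differ) -> 1
  row 16 [10000]: F1=0 F2=1 (differ) -> 1
  row 17 [10001]: F1=0 F2=0 -> 0
  row 18 [10010]: F1=0 F2=1 (differ) -> 1
  row 19 [10011]: F1=0 F2=0 -> 0
  row 20 [10100]: F1=0 F2=1 (differ) -> 1
  row 21 [10101]: F1=0 F2=0 -> 0
  row 22 [10110]: F1=0 F2=1 (differ) -> 1
  row 23 [10111]: F1=0 F2=0 -> 0
  row 24 [11000]: F1=0 F2=1 (differ) -> 1
  row 25 [11001]: F1=0 F2=0 -> 0
  row 26 [11010]: F1=0 F2=1 (differ) -> 1
  row 27 [11011]: F1=0 F2=0 -> 0
  row 28 [11100]: F1=0 F2=1 (differ) -> 1
  row 29 [11101]: F1=0 F2=0 -> 0
  row 30 [11110]: F1=0 F2=1 (differ) -> 1
  row 31 [11111]: F1=0 F2=0 -> 0
Full result column, 8 rows per line (p,q fixed per line; r,s,t runs 000..111 left to right):
  rows 0-7 [p,q=00]: 10001111  (ones: 5)
  rows 8-15 [p,q=01]: 10001111  (ones: 5)
  rows 16-23 [p,q=10]: 10101010  (ones: 4)
  rows 24-31 [p,q=11]: 10101010  (ones: 4)
Disagreements = 5+5+4+4 = 18

18


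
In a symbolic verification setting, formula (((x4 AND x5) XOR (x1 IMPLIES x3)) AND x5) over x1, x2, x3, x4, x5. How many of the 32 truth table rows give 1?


Formula: (((x4 AND x5) XOR (x1 IMPLIES x3)) AND x5) over 5 vars (32 rows)
Evaluate each row (x1, x2, x3, x4, x5 as bits, MSB first):
  row 0 [00000]: (((0 AND 0) XOR (0 IMPLIES 0)) AND 0) -> 0
  row 1 [00001]: (((0 AND 1) XOR (0 IMPLIES 0)) AND 1) -> 1
  row 2 [00010]: (((1 AND 0) XOR (0 IMPLIES 0)) AND 0) -> 0
  row 3 [00011]: (((1 AND 1) XOR (0 IMPLIES 0)) AND 1) -> 0
  row 4 [00100]: (((0 AND 0) XOR (0 IMPLIES 1)) AND 0) -> 0
  row 5 [00101]: (((0 AND 1) XOR (0 IMPLIES 1)) AND 1) -> 1
  row 6 [00110]: (((1 AND 0) XOR (0 IMPLIES 1)) AND 0) -> 0
  row 7 [00111]: (((1 AND 1) XOR (0 IMPLIES 1)) AND 1) -> 0
  row 8 [01000]: (((0 AND 0) XOR (0 IMPLIES 0)) AND 0) -> 0
  row 9 [01001]: (((0 AND 1) XOR (0 IMPLIES 0)) AND 1) -> 1
  row 10 [01010]: (((1 AND 0) XOR (0 IMPLIES 0)) AND 0) -> 0
  row 11 [01011]: (((1 AND 1) XOR (0 IMPLIES 0)) AND 1) -> 0
  row 12 [01100]: (((0 AND 0) XOR (0 IMPLIES 1)) AND 0) -> 0
  row 13 [01101]: (((0 AND 1) XOR (0 IMPLIES 1)) AND 1) -> 1
  row 14 [01110]: (((1 AND 0) XOR (0 IMPLIES 1)) AND 0) -> 0
  row 15 [01111]: (((1 AND 1) XOR (0 IMPLIES 1)) AND 1) -> 0
  row 16 [10000]: (((0 AND 0) XOR (1 IMPLIES 0)) AND 0) -> 0
  row 17 [10001]: (((0 AND 1) XOR (1 IMPLIES 0)) AND 1) -> 0
  row 18 [10010]: (((1 AND 0) XOR (1 IMPLIES 0)) AND 0) -> 0
  row 19 [10011]: (((1 AND 1) XOR (1 IMPLIES 0)) AND 1) -> 1
  row 20 [10100]: (((0 AND 0) XOR (1 IMPLIES 1)) AND 0) -> 0
  row 21 [10101]: (((0 AND 1) XOR (1 IMPLIES 1)) AND 1) -> 1
  row 22 [10110]: (((1 AND 0) XOR (1 IMPLIES 1)) AND 0) -> 0
  row 23 [10111]: (((1 AND 1) XOR (1 IMPLIES 1)) AND 1) -> 0
  row 24 [11000]: (((0 AND 0) XOR (1 IMPLIES 0)) AND 0) -> 0
  row 25 [11001]: (((0 AND 1) XOR (1 IMPLIES 0)) AND 1) -> 0
  row 26 [11010]: (((1 AND 0) XOR (1 IMPLIES 0)) AND 0) -> 0
  row 27 [11011]: (((1 AND 1) XOR (1 IMPLIES 0)) AND 1) -> 1
  row 28 [11100]: (((0 AND 0) XOR (1 IMPLIES 1)) AND 0) -> 0
  row 29 [11101]: (((0 AND 1) XOR (1 IMPLIES 1)) AND 1) -> 1
  row 30 [11110]: (((1 AND 0) XOR (1 IMPLIES 1)) AND 0) -> 0
  row 31 [11111]: (((1 AND 1) XOR (1 IMPLIES 1)) AND 1) -> 0
Full result column, 8 rows per line (x1,x2 fixed per line; x3,x4,x5 runs 000..111 left to right):
  rows 0-7 [x1,x2=00]: 01000100  (ones: 2)
  rows 8-15 [x1,x2=01]: 01000100  (ones: 2)
  rows 16-23 [x1,x2=10]: 00010100  (ones: 2)
  rows 24-31 [x1,x2=11]: 00010100  (ones: 2)
Count of 1-rows = 2+2+2+2 = 8

8


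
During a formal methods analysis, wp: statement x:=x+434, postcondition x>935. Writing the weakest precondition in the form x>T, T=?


Formula: wp(x:=E, P) = P[E/x] (substitute E for x in postcondition)
Step 1: Postcondition: x>935
Step 2: Substitute x+434 for x: x+434>935
Step 3: Solve for x: x > 935-434 = 501

501


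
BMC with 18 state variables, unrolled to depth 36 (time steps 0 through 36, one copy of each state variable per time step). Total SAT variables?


BMC unrolls to depth k, creating one copy of each state var for steps 0..k.
Step count = 36 + 1 = 37 (steps 0 through 36)
Vars per step = 18
Total = 18 * 37 = 666

666


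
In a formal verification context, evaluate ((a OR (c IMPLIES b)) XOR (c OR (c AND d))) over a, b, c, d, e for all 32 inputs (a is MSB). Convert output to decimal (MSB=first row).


Formula: ((a OR (c IMPLIES b)) XOR (c OR (c AND d))) over a, b, c, d, e (32 rows)
Evaluate each row (bits = a,b,c,d,e, MSB first):
  row 0 [00000]: ((0 OR (0 IMPLIES 0)) XOR (0 OR (0 AND 0))) -> 1
  row 1 [00001]: ((0 OR (0 IMPLIES 0)) XOR (0 OR (0 AND 0))) -> 1
  row 2 [00010]: ((0 OR (0 IMPLIES 0)) XOR (0 OR (0 AND 1))) -> 1
  row 3 [00011]: ((0 OR (0 IMPLIES 0)) XOR (0 OR (0 AND 1))) -> 1
  row 4 [00100]: ((0 OR (1 IMPLIES 0)) XOR (1 OR (1 AND 0))) -> 1
  row 5 [00101]: ((0 OR (1 IMPLIES 0)) XOR (1 OR (1 AND 0))) -> 1
  row 6 [00110]: ((0 OR (1 IMPLIES 0)) XOR (1 OR (1 AND 1))) -> 1
  row 7 [00111]: ((0 OR (1 IMPLIES 0)) XOR (1 OR (1 AND 1))) -> 1
  row 8 [01000]: ((0 OR (0 IMPLIES 1)) XOR (0 OR (0 AND 0))) -> 1
  row 9 [01001]: ((0 OR (0 IMPLIES 1)) XOR (0 OR (0 AND 0))) -> 1
  row 10 [01010]: ((0 OR (0 IMPLIES 1)) XOR (0 OR (0 AND 1))) -> 1
  row 11 [01011]: ((0 OR (0 IMPLIES 1)) XOR (0 OR (0 AND 1))) -> 1
  row 12 [01100]: ((0 OR (1 IMPLIES 1)) XOR (1 OR (1 AND 0))) -> 0
  row 13 [01101]: ((0 OR (1 IMPLIES 1)) XOR (1 OR (1 AND 0))) -> 0
  row 14 [01110]: ((0 OR (1 IMPLIES 1)) XOR (1 OR (1 AND 1))) -> 0
  row 15 [01111]: ((0 OR (1 IMPLIES 1)) XOR (1 OR (1 AND 1))) -> 0
  row 16 [10000]: ((1 OR (0 IMPLIES 0)) XOR (0 OR (0 AND 0))) -> 1
  row 17 [10001]: ((1 OR (0 IMPLIES 0)) XOR (0 OR (0 AND 0))) -> 1
  row 18 [10010]: ((1 OR (0 IMPLIES 0)) XOR (0 OR (0 AND 1))) -> 1
  row 19 [10011]: ((1 OR (0 IMPLIES 0)) XOR (0 OR (0 AND 1))) -> 1
  row 20 [10100]: ((1 OR (1 IMPLIES 0)) XOR (1 OR (1 AND 0))) -> 0
  row 21 [10101]: ((1 OR (1 IMPLIES 0)) XOR (1 OR (1 AND 0))) -> 0
  row 22 [10110]: ((1 OR (1 IMPLIES 0)) XOR (1 OR (1 AND 1))) -> 0
  row 23 [10111]: ((1 OR (1 IMPLIES 0)) XOR (1 OR (1 AND 1))) -> 0
  row 24 [11000]: ((1 OR (0 IMPLIES 1)) XOR (0 OR (0 AND 0))) -> 1
  row 25 [11001]: ((1 OR (0 IMPLIES 1)) XOR (0 OR (0 AND 0))) -> 1
  row 26 [11010]: ((1 OR (0 IMPLIES 1)) XOR (0 OR (0 AND 1))) -> 1
  row 27 [11011]: ((1 OR (0 IMPLIES 1)) XOR (0 OR (0 AND 1))) -> 1
  row 28 [11100]: ((1 OR (1 IMPLIES 1)) XOR (1 OR (1 AND 0))) -> 0
  row 29 [11101]: ((1 OR (1 IMPLIES 1)) XOR (1 OR (1 AND 0))) -> 0
  row 30 [11110]: ((1 OR (1 IMPLIES 1)) XOR (1 OR (1 AND 1))) -> 0
  row 31 [11111]: ((1 OR (1 IMPLIES 1)) XOR (1 OR (1 AND 1))) -> 0
Full result column, 4 rows per line (a,b,c fixed per line; d,e runs 00..11 left to right):
  rows 0-3 [a,b,c=000]: 1111  = hex F
  rows 4-7 [a,b,c=001]: 1111  = hex F
  rows 8-11 [a,b,c=010]: 1111  = hex F
  rows 12-15 [a,b,c=011]: 0000  = hex 0
  rows 16-19 [a,b,c=100]: 1111  = hex F
  rows 20-23 [a,b,c=101]: 0000  = hex 0
  rows 24-27 [a,b,c=110]: 1111  = hex F
  rows 28-31 [a,b,c=111]: 0000  = hex 0
Output column (row 0 .. row 31) = 11111111111100001111000011110000
Output column grouped in 4s = 1111 1111 1111 0000 1111 0000 1111 0000 = 0xFFF0F0F0
Convert to decimal digit by digit (value = value*16 + digit):
  F -> 15
  15*16 + 15 (F) = 255
  255*16 + 15 (F) = 4095
  4095*16 + 0 = 65520
  65520*16 + 15 (F) = 1048335
  1048335*16 + 0 = 16773360
  16773360*16 + 15 (F) = 268373775
  268373775*16 + 0 = 4293980400
Decimal = 4293980400

4293980400


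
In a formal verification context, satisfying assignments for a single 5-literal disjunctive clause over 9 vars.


Step 1: Total=2^9=512
Step 2: Unsat when all 5 false: 2^4=16
Step 3: Sat=512-16=496

496


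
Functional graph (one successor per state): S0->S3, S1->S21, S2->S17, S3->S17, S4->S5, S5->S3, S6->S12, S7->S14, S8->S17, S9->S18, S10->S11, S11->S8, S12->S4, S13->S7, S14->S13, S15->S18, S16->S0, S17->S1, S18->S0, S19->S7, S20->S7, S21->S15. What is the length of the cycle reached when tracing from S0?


Trace from S0 until a state repeats:
  S0 -> S3 -> S17 -> S1 -> S21 -> S15 -> S18 -> S0
S0 first seen at step 0, revisited at step 7.
Cycle length = 7 - 0 = 7

7


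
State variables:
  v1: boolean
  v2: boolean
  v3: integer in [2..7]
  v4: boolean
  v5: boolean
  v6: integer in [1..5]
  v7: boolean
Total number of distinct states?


State space = product of domain sizes of all variables.
Domain sizes:
  v1 (boolean): 2
  v2 (boolean): 2
  v3 (integer in [2..7]): 6
  v4 (boolean): 2
  v5 (boolean): 2
  v6 (integer in [1..5]): 5
  v7 (boolean): 2
Product = 2 * 2 * 6 * 2 * 2 * 5 * 2 = 960

960


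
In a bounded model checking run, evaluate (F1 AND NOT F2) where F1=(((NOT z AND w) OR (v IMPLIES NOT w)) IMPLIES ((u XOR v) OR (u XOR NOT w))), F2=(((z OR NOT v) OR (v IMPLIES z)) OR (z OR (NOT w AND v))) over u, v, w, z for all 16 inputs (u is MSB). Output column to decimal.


F1 = (((NOT z AND w) OR (v IMPLIES NOT w)) IMPLIES ((u XOR v) OR (u XOR NOT w)))
F2 = (((z OR NOT v) OR (v IMPLIES z)) OR (z OR (NOT w AND v)))
Counterexample to F1=>F2 is where F1=1 and F2=0.
Evaluate each row (bits = u,v,w,z, MSB first):
  row 0 [0000]: F1=1 F2=1 -> F1&~F2 -> 0
  row 1 [0001]: F1=1 F2=1 -> F1&~F2 -> 0
  row 2 [0010]: F1=0 F2=1 -> F1&~F2 -> 0
  row 3 [0011]: F1=0 F2=1 -> F1&~F2 -> 0
  row 4 [0100]: F1=1 F2=1 -> F1&~F2 -> 0
  row 5 [0101]: F1=1 F2=1 -> F1&~F2 -> 0
  row 6 [0110]: F1=1 F2=0 -> F1&~F2 -> 1
  row 7 [0111]: F1=1 F2=1 -> F1&~F2 -> 0
  row 8 [1000]: F1=1 F2=1 -> F1&~F2 -> 0
  row 9 [1001]: F1=1 F2=1 -> F1&~F2 -> 0
  row 10 [1010]: F1=1 F2=1 -> F1&~F2 -> 0
  row 11 [1011]: F1=1 F2=1 -> F1&~F2 -> 0
  row 12 [1100]: F1=0 F2=1 -> F1&~F2 -> 0
  row 13 [1101]: F1=0 F2=1 -> F1&~F2 -> 0
  row 14 [1110]: F1=1 F2=0 -> F1&~F2 -> 1
  row 15 [1111]: F1=1 F2=1 -> F1&~F2 -> 0
Full result column, 4 rows per line (u,v fixed per line; w,z runs 00..11 left to right):
  rows 0-3 [u,v=00]: 0000  = hex 0
  rows 4-7 [u,v=01]: 0010  = hex 2
  rows 8-11 [u,v=10]: 0000  = hex 0
  rows 12-15 [u,v=11]: 0010  = hex 2
Counterexample vector (row 0 .. row 15) = 0000001000000010
Output column grouped in 4s = 0000 0010 0000 0010 = 0x0202
Convert to decimal digit by digit (value = value*16 + digit):
  0 -> 0
  0*16 + 2 = 2
  2*16 + 0 = 32
  32*16 + 2 = 514
Decimal = 514

514


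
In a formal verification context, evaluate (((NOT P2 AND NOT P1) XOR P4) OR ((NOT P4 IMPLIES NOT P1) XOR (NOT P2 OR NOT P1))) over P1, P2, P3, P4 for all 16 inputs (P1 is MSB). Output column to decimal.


Formula: (((NOT P2 AND NOT P1) XOR P4) OR ((NOT P4 IMPLIES NOT P1) XOR (NOT P2 OR NOT P1))) over P1, P2, P3, P4 (16 rows)
Evaluate each row (bits = P1,P2,P3,P4, MSB first):
  row 0 [0000]: (((NOT 0 AND NOT 0) XOR 0) OR ((NOT 0 IMPLIES NOT 0) XOR (NOT 0 OR NOT 0))) -> 1
  row 1 [0001]: (((NOT 0 AND NOT 0) XOR 1) OR ((NOT 1 IMPLIES NOT 0) XOR (NOT 0 OR NOT 0))) -> 0
  row 2 [0010]: (((NOT 0 AND NOT 0) XOR 0) OR ((NOT 0 IMPLIES NOT 0) XOR (NOT 0 OR NOT 0))) -> 1
  row 3 [0011]: (((NOT 0 AND NOT 0) XOR 1) OR ((NOT 1 IMPLIES NOT 0) XOR (NOT 0 OR NOT 0))) -> 0
  row 4 [0100]: (((NOT 1 AND NOT 0) XOR 0) OR ((NOT 0 IMPLIES NOT 0) XOR (NOT 1 OR NOT 0))) -> 0
  row 5 [0101]: (((NOT 1 AND NOT 0) XOR 1) OR ((NOT 1 IMPLIES NOT 0) XOR (NOT 1 OR NOT 0))) -> 1
  row 6 [0110]: (((NOT 1 AND NOT 0) XOR 0) OR ((NOT 0 IMPLIES NOT 0) XOR (NOT 1 OR NOT 0))) -> 0
  row 7 [0111]: (((NOT 1 AND NOT 0) XOR 1) OR ((NOT 1 IMPLIES NOT 0) XOR (NOT 1 OR NOT 0))) -> 1
  row 8 [1000]: (((NOT 0 AND NOT 1) XOR 0) OR ((NOT 0 IMPLIES NOT 1) XOR (NOT 0 OR NOT 1))) -> 1
  row 9 [1001]: (((NOT 0 AND NOT 1) XOR 1) OR ((NOT 1 IMPLIES NOT 1) XOR (NOT 0 OR NOT 1))) -> 1
  row 10 [1010]: (((NOT 0 AND NOT 1) XOR 0) OR ((NOT 0 IMPLIES NOT 1) XOR (NOT 0 OR NOT 1))) -> 1
  row 11 [1011]: (((NOT 0 AND NOT 1) XOR 1) OR ((NOT 1 IMPLIES NOT 1) XOR (NOT 0 OR NOT 1))) -> 1
  row 12 [1100]: (((NOT 1 AND NOT 1) XOR 0) OR ((NOT 0 IMPLIES NOT 1) XOR (NOT 1 OR NOT 1))) -> 0
  row 13 [1101]: (((NOT 1 AND NOT 1) XOR 1) OR ((NOT 1 IMPLIES NOT 1) XOR (NOT 1 OR NOT 1))) -> 1
  row 14 [1110]: (((NOT 1 AND NOT 1) XOR 0) OR ((NOT 0 IMPLIES NOT 1) XOR (NOT 1 OR NOT 1))) -> 0
  row 15 [1111]: (((NOT 1 AND NOT 1) XOR 1) OR ((NOT 1 IMPLIES NOT 1) XOR (NOT 1 OR NOT 1))) -> 1
Full result column, 4 rows per line (P1,P2 fixed per line; P3,P4 runs 00..11 left to right):
  rows 0-3 [P1,P2=00]: 1010  = hex A
  rows 4-7 [P1,P2=01]: 0101  = hex 5
  rows 8-11 [P1,P2=10]: 1111  = hex F
  rows 12-15 [P1,P2=11]: 0101  = hex 5
Output column (row 0 .. row 15) = 1010010111110101
Output column grouped in 4s = 1010 0101 1111 0101 = 0xA5F5
Convert to decimal digit by digit (value = value*16 + digit):
  A -> 10
  10*16 + 5 = 165
  165*16 + 15 (F) = 2655
  2655*16 + 5 = 42485
Decimal = 42485

42485


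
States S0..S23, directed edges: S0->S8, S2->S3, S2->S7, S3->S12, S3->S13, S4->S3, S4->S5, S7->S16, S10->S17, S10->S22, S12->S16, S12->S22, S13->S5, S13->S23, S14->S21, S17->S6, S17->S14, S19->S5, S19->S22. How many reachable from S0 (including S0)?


BFS from S0:
  layer 0: {S0}
  layer 1: {S8}
Reachable set: {S0, S8}
Count = 2

2


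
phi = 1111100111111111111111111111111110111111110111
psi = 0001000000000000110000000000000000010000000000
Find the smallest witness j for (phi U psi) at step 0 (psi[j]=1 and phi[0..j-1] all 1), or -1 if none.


(phi U psi) at 0: need smallest j with psi[j]=1 and phi[i]=1 for all i in [0,j).
Scan from step 0:
  step 0: phi=1, psi=0 -> continue
  step 1: phi=1, psi=0 -> continue
  step 2: phi=1, psi=0 -> continue
  step 3: psi=1 and phi held for [0,3) -> witness found
Witness step = 3

3


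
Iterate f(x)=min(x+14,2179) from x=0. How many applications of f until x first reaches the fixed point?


Step 1: x=0, cap=2179, increment=14
Step 2: x grows by 14 each step until capped at 2179; fixed point is x=2179
Step 3: iterations = ceil(2179/14) = 156

156


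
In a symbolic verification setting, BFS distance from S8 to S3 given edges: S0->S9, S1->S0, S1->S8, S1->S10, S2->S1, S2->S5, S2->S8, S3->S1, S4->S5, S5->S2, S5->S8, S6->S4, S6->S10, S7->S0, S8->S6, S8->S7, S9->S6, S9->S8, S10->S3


BFS layer-by-layer from S8:
  dist 0: {S8}
  dist 1: {S6, S7}
  dist 2: {S0, S4, S10}
  dist 3: {S3, S5, S9}
  -> S3 reached at distance 3
Shortest path length = 3

3


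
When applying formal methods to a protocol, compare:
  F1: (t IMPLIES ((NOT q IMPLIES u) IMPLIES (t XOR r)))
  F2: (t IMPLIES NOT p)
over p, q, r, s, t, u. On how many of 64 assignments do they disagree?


F1 = (t IMPLIES ((NOT q IMPLIES u) IMPLIES (t XOR r)))
F2 = (t IMPLIES NOT p)
Evaluate both on each of 64 rows (bits = p,q,r,s,t,u):
  row 0 [000000]: F1=1 F2=1 -> 0
  row 1 [000001]: F1=1 F2=1 -> 0
  row 2 [000010]: F1=1 F2=1 -> 0
  row 3 [000011]: F1=1 F2=1 -> 0
  row 4 [000100]: F1=1 F2=1 -> 0
  (every remaining row is evaluated the same way; all 64 results are listed next)
Full result column, 8 rows per line (p,q,r fixed per line; s,t,u runs 000..111 left to right):
  rows 0-7 [p,q,r=000]: 00000000  (ones: 0)
  rows 8-15 [p,q,r=001]: 00010001  (ones: 2)
  rows 16-23 [p,q,r=010]: 00000000  (ones: 0)
  rows 24-31 [p,q,r=011]: 00110011  (ones: 4)
  rows 32-39 [p,q,r=100]: 00110011  (ones: 4)
  rows 40-47 [p,q,r=101]: 00100010  (ones: 2)
  rows 48-55 [p,q,r=110]: 00110011  (ones: 4)
  rows 56-63 [p,q,r=111]: 00000000  (ones: 0)
Disagreements = 0+2+0+4+4+2+4+0 = 16

16
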